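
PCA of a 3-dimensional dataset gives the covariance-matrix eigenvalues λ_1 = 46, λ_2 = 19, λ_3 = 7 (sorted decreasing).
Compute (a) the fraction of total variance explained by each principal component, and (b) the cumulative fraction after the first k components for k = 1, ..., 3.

Step 1 — total variance = trace(Sigma) = Σ λ_i = 46 + 19 + 7 = 72.

Step 2 — fraction explained by component i = λ_i / Σ λ:
  PC1: 46/72 = 0.6389
  PC2: 19/72 = 0.2639
  PC3: 7/72 = 0.0972

Step 3 — cumulative fraction after k components = (λ_1 + ... + λ_k) / Σ λ:
  k = 1: 46/72 = 0.6389
  k = 2: (46 + 19)/72 = 65/72 = 0.9028
  k = 3: (46 + 19 + 7)/72 = 72/72 = 1

Summary (fraction, with percent):

explained: PC1 0.6389 (63.89%), PC2 0.2639 (26.39%), PC3 0.0972 (9.72%);  cumulative: 0.6389, 0.9028, 1


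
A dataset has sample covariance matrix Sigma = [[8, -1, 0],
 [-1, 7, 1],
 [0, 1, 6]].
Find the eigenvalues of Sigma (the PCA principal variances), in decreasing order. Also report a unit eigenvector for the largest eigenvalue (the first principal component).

Step 1 — characteristic polynomial p(λ) = det(λI - Sigma) = λ³ - tr·λ² + c_1·λ - det, where tr = trace, c_1 = sum of the principal 2×2 minors, det = det(Sigma):
  tr = 8 + 7 + 6 = 21,
  c_1 = (8·7 - (-1)²) + (8·6 - (0)²) + (7·6 - (1)²) = 55 + 48 + 41 = 144,
  det = 8·(7·6 - (1)²) - (-1)·((-1)·6 - (1)·(0)) + (0)·((-1)·(1) - 7·(0)) = 8·(41) - (-1)·(-6) + (0)·(-1) = 322.
  So p(λ) = λ³ - 21λ² + 144λ - 322.
Step 2 — look for an integer root (rational root theorem: any rational root is an integer divisor of 322). Testing λ = 7:
  p(7) = 343 - 1029 + 1008 - 322 = 0  ✓
  Dividing out (λ - 7): p(λ) = (λ - 7)(λ² - 14λ + 46).
Step 3 — remaining eigenvalues from the quadratic λ² - 14λ + 46 = 0:
  Δ = 14² - 4·46 = 196 - 184 = 12,  λ = (14 ± √12)/2 = (14 ± 3.4641)/2 ≈ 8.7321 or 5.2679.
  Sorted: λ_1 = 8.7321,  λ_2 = 7,  λ_3 = 5.2679  (check: sum = 21 = tr ✓).

Step 4 — unit eigenvector for λ_1 ≈ 8.7321: v spans the null space of (Sigma - λ_1 I), whose rows are
  r_1 = (-0.7321, -1, 0),  r_2 = (-1, -1.7321, 1),  r_3 = (0, 1, -2.7321).
  v is orthogonal to every row, so take v ∝ r_1 × r_2 = ((-1)·(1) - (0)·(-1.7321), (0)·(-1) - (-0.7321)·(1), (-0.7321)·(-1.7321) - (-1)·(-1)) ≈ (-1, 0.7321, 0.2679).
  Rescale (multiply by -1 so the first nonzero entry is positive): u = (1, -0.7321, -0.2679).
  ||u|| = √((1)² + (-0.7321)² + (-0.2679)²) = √(1.6077) ≈ 1.2679,  v_1 = u/||u|| ≈ (0.7887, -0.5774, -0.2113) (||v_1|| = 1).

λ_1 = 8.7321,  λ_2 = 7,  λ_3 = 5.2679;  v_1 ≈ (0.7887, -0.5774, -0.2113)


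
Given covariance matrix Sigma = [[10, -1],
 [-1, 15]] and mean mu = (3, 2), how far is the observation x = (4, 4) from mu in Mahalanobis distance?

Step 1 — centre the observation: (x - mu) = (1, 2).

Step 2 — invert Sigma. det(Sigma) = 10·15 - (-1)² = 149.
  Sigma^{-1} = (1/det) · [[d, -b], [-b, a]] = [[0.1007, 0.0067],
 [0.0067, 0.0671]].

Step 3 — form the quadratic (x - mu)^T · Sigma^{-1} · (x - mu):
  Sigma^{-1} · (x - mu) = (0.1141, 0.1409).
  (x - mu)^T · [Sigma^{-1} · (x - mu)] = (1)·(0.1141) + (2)·(0.1409) = 0.396.

Step 4 — take square root: d = √(0.396) ≈ 0.6293.

d(x, mu) = √(0.396) ≈ 0.6293


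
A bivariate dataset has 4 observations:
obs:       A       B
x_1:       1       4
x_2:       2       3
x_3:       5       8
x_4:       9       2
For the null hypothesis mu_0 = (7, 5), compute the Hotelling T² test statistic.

Step 1 — sample mean vector:
  mean(A) = (1 + 2 + 5 + 9) / 4 = 17/4 = 4.25
  mean(B) = (4 + 3 + 8 + 2) / 4 = 17/4 = 4.25
  x̄ = (4.25, 4.25),  deviation x̄ - mu_0 = (4.25, 4.25) - (7, 5) = (-2.75, -0.75).

Step 2 — sample covariance matrix, S[i,j] = (1/(n-1)) · Σ_k (x_{k,i} - mean_i) · (x_{k,j} - mean_j), divisor n-1 = 3:
  S[A,A] = ((-3.25)·(-3.25) + (-2.25)·(-2.25) + (0.75)·(0.75) + (4.75)·(4.75)) / 3 = 38.75/3 = 12.9167
  S[A,B] = ((-3.25)·(-0.25) + (-2.25)·(-1.25) + (0.75)·(3.75) + (4.75)·(-2.25)) / 3 = -4.25/3 = -1.4167
  S[B,B] = ((-0.25)·(-0.25) + (-1.25)·(-1.25) + (3.75)·(3.75) + (-2.25)·(-2.25)) / 3 = 20.75/3 = 6.9167
  S = [[12.9167, -1.4167],
 [-1.4167, 6.9167]].

Step 3 — invert S. det(S) = 12.9167·6.9167 - (-1.4167)² = 87.3333.
  S^{-1} = (1/det) · [[d, -b], [-b, a]] = [[0.0792, 0.0162],
 [0.0162, 0.1479]].

Step 4 — quadratic form (x̄ - mu_0)^T · S^{-1} · (x̄ - mu_0):
  S^{-1} · (x̄ - mu_0) = (-0.23, -0.1555),
  (x̄ - mu_0)^T · [...] = (-2.75)·(-0.23) + (-0.75)·(-0.1555) = 0.749.

Step 5 — scale by n: T² = 4 · 0.749 = 2.9962.

T² ≈ 2.9962


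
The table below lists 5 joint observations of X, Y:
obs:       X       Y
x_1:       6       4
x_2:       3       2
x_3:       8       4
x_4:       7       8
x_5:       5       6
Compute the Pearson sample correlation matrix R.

Step 1 — column means:
  mean(X) = (6 + 3 + 8 + 7 + 5) / 5 = 29/5 = 5.8
  mean(Y) = (4 + 2 + 4 + 8 + 6) / 5 = 24/5 = 4.8

Step 2 — sample variances and covariances s[i,j] = (1/(n-1)) · Σ_k (x_{k,i} - mean_i) · (x_{k,j} - mean_j), with n-1 = 4:
  s[X,X] = ((0.2)·(0.2) + (-2.8)·(-2.8) + (2.2)·(2.2) + (1.2)·(1.2) + (-0.8)·(-0.8)) / 4 = 14.8/4 = 3.7
  s[X,Y] = ((0.2)·(-0.8) + (-2.8)·(-2.8) + (2.2)·(-0.8) + (1.2)·(3.2) + (-0.8)·(1.2)) / 4 = 8.8/4 = 2.2
  s[Y,Y] = ((-0.8)·(-0.8) + (-2.8)·(-2.8) + (-0.8)·(-0.8) + (3.2)·(3.2) + (1.2)·(1.2)) / 4 = 20.8/4 = 5.2
  Sample standard deviations s_i = √(s[i,i]):
  s(X) = √(3.7) = 1.9235
  s(Y) = √(5.2) = 2.2804

Step 3 — r_{ij} = s_{ij} / (s_i · s_j):
  r[X,X] = 1 (diagonal).
  r[X,Y] = 2.2 / (1.9235 · 2.2804) = 2.2 / 4.3863 = 0.5016
  r[Y,Y] = 1 (diagonal).

R is symmetric with unit diagonal. Assembling:

R = [[1, 0.5016],
 [0.5016, 1]]


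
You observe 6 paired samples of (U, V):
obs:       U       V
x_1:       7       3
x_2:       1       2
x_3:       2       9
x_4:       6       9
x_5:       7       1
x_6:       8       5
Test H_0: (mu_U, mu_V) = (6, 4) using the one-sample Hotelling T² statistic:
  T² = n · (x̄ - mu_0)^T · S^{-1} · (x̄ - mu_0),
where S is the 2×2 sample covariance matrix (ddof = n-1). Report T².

Step 1 — sample mean vector:
  mean(U) = (7 + 1 + 2 + 6 + 7 + 8) / 6 = 31/6 = 5.1667
  mean(V) = (3 + 2 + 9 + 9 + 1 + 5) / 6 = 29/6 = 4.8333
  x̄ = (5.1667, 4.8333),  deviation x̄ - mu_0 = (5.1667, 4.8333) - (6, 4) = (-0.8333, 0.8333).

Step 2 — sample covariance matrix, S[i,j] = (1/(n-1)) · Σ_k (x_{k,i} - mean_i) · (x_{k,j} - mean_j), divisor n-1 = 5:
  S[U,U] = ((1.8333)·(1.8333) + (-4.1667)·(-4.1667) + (-3.1667)·(-3.1667) + (0.8333)·(0.8333) + (1.8333)·(1.8333) + (2.8333)·(2.8333)) / 5 = 42.8333/5 = 8.5667
  S[U,V] = ((1.8333)·(-1.8333) + (-4.1667)·(-2.8333) + (-3.1667)·(4.1667) + (0.8333)·(4.1667) + (1.8333)·(-3.8333) + (2.8333)·(0.1667)) / 5 = -7.8333/5 = -1.5667
  S[V,V] = ((-1.8333)·(-1.8333) + (-2.8333)·(-2.8333) + (4.1667)·(4.1667) + (4.1667)·(4.1667) + (-3.8333)·(-3.8333) + (0.1667)·(0.1667)) / 5 = 60.8333/5 = 12.1667
  S = [[8.5667, -1.5667],
 [-1.5667, 12.1667]].

Step 3 — invert S. det(S) = 8.5667·12.1667 - (-1.5667)² = 101.7733.
  S^{-1} = (1/det) · [[d, -b], [-b, a]] = [[0.1195, 0.0154],
 [0.0154, 0.0842]].

Step 4 — quadratic form (x̄ - mu_0)^T · S^{-1} · (x̄ - mu_0):
  S^{-1} · (x̄ - mu_0) = (-0.0868, 0.0573),
  (x̄ - mu_0)^T · [...] = (-0.8333)·(-0.0868) + (0.8333)·(0.0573) = 0.1201.

Step 5 — scale by n: T² = 6 · 0.1201 = 0.7206.

T² ≈ 0.7206


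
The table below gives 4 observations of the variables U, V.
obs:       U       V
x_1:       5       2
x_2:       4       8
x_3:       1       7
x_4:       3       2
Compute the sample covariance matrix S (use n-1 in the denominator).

Step 1 — column means:
  mean(U) = (5 + 4 + 1 + 3) / 4 = 13/4 = 3.25
  mean(V) = (2 + 8 + 7 + 2) / 4 = 19/4 = 4.75

Step 2 — sample covariance S[i,j] = (1/(n-1)) · Σ_k (x_{k,i} - mean_i) · (x_{k,j} - mean_j), with n-1 = 3.
  S[U,U] = ((1.75)·(1.75) + (0.75)·(0.75) + (-2.25)·(-2.25) + (-0.25)·(-0.25)) / 3 = 8.75/3 = 2.9167
  S[U,V] = ((1.75)·(-2.75) + (0.75)·(3.25) + (-2.25)·(2.25) + (-0.25)·(-2.75)) / 3 = -6.75/3 = -2.25
  S[V,V] = ((-2.75)·(-2.75) + (3.25)·(3.25) + (2.25)·(2.25) + (-2.75)·(-2.75)) / 3 = 30.75/3 = 10.25

S is symmetric (S[j,i] = S[i,j]). Assembling:

S = [[2.9167, -2.25],
 [-2.25, 10.25]]


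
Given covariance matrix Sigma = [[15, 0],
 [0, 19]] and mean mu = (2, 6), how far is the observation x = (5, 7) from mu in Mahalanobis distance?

Step 1 — centre the observation: (x - mu) = (3, 1).

Step 2 — invert Sigma. det(Sigma) = 15·19 - (0)² = 285.
  Sigma^{-1} = (1/det) · [[d, -b], [-b, a]] = [[0.0667, 0],
 [0, 0.0526]].

Step 3 — form the quadratic (x - mu)^T · Sigma^{-1} · (x - mu):
  Sigma^{-1} · (x - mu) = (0.2, 0.0526).
  (x - mu)^T · [Sigma^{-1} · (x - mu)] = (3)·(0.2) + (1)·(0.0526) = 0.6526.

Step 4 — take square root: d = √(0.6526) ≈ 0.8079.

d(x, mu) = √(0.6526) ≈ 0.8079


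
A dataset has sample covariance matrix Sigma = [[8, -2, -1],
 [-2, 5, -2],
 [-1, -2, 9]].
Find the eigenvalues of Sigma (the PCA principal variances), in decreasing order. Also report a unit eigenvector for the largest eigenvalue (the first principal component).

Step 1 — characteristic polynomial p(λ) = det(λI - Sigma) = λ³ - tr·λ² + c_1·λ - det, where tr = trace, c_1 = sum of the principal 2×2 minors, det = det(Sigma):
  tr = 8 + 5 + 9 = 22,
  c_1 = (8·5 - (-2)²) + (8·9 - (-1)²) + (5·9 - (-2)²) = 36 + 71 + 41 = 148,
  det = 8·(5·9 - (-2)²) - (-2)·((-2)·9 - (-2)·(-1)) + (-1)·((-2)·(-2) - 5·(-1)) = 8·(41) - (-2)·(-20) + (-1)·(9) = 279.
  So p(λ) = λ³ - 22λ² + 148λ - 279.
Step 2 — look for an integer root (rational root theorem: any rational root is an integer divisor of 279). Testing λ = 9:
  p(9) = 729 - 1782 + 1332 - 279 = 0  ✓
  Dividing out (λ - 9): p(λ) = (λ - 9)(λ² - 13λ + 31).
Step 3 — remaining eigenvalues from the quadratic λ² - 13λ + 31 = 0:
  Δ = 13² - 4·31 = 169 - 124 = 45,  λ = (13 ± √45)/2 = (13 ± 6.7082)/2 ≈ 9.8541 or 3.1459.
  Sorted: λ_1 = 9.8541,  λ_2 = 9,  λ_3 = 3.1459  (check: sum = 22 = tr ✓).

Step 4 — unit eigenvector for λ_1 ≈ 9.8541: v spans the null space of (Sigma - λ_1 I), whose rows are
  r_1 = (-1.8541, -2, -1),  r_2 = (-2, -4.8541, -2),  r_3 = (-1, -2, -0.8541).
  v is orthogonal to every row, so take v ∝ r_1 × r_2 = ((-2)·(-2) - (-1)·(-4.8541), (-1)·(-2) - (-1.8541)·(-2), (-1.8541)·(-4.8541) - (-2)·(-2)) ≈ (-0.8541, -1.7082, 5).
  Rescale (multiply by -1 so the first nonzero entry is positive): u = (0.8541, 1.7082, -5).
  ||u|| = √((0.8541)² + (1.7082)² + (-5)²) = √(28.6475) ≈ 5.3523,  v_1 = u/||u|| ≈ (0.1596, 0.3192, -0.9342) (||v_1|| = 1).

λ_1 = 9.8541,  λ_2 = 9,  λ_3 = 3.1459;  v_1 ≈ (0.1596, 0.3192, -0.9342)


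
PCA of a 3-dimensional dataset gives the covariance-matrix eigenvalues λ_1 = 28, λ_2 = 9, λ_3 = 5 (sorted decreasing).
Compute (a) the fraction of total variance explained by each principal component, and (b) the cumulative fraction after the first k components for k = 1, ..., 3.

Step 1 — total variance = trace(Sigma) = Σ λ_i = 28 + 9 + 5 = 42.

Step 2 — fraction explained by component i = λ_i / Σ λ:
  PC1: 28/42 = 0.6667
  PC2: 9/42 = 0.2143
  PC3: 5/42 = 0.119

Step 3 — cumulative fraction after k components = (λ_1 + ... + λ_k) / Σ λ:
  k = 1: 28/42 = 0.6667
  k = 2: (28 + 9)/42 = 37/42 = 0.881
  k = 3: (28 + 9 + 5)/42 = 42/42 = 1

Summary (fraction, with percent):

explained: PC1 0.6667 (66.67%), PC2 0.2143 (21.43%), PC3 0.119 (11.9%);  cumulative: 0.6667, 0.881, 1


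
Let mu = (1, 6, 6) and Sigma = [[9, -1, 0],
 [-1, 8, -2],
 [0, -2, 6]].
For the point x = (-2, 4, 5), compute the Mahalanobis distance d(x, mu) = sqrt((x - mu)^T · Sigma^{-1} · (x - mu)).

Step 1 — centre the observation: (x - mu) = (-3, -2, -1).

Step 2 — invert Sigma (cofactor / det for 3×3, or solve directly):
  Sigma^{-1} = [[0.1128, 0.0154, 0.0051],
 [0.0154, 0.1385, 0.0462],
 [0.0051, 0.0462, 0.1821]].

Step 3 — form the quadratic (x - mu)^T · Sigma^{-1} · (x - mu):
  Sigma^{-1} · (x - mu) = (-0.3744, -0.3692, -0.2897).
  (x - mu)^T · [Sigma^{-1} · (x - mu)] = (-3)·(-0.3744) + (-2)·(-0.3692) + (-1)·(-0.2897) = 2.1513.

Step 4 — take square root: d = √(2.1513) ≈ 1.4667.

d(x, mu) = √(2.1513) ≈ 1.4667


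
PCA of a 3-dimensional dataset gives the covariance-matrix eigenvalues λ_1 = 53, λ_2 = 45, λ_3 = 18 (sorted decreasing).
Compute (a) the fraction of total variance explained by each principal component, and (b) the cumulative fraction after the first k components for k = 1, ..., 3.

Step 1 — total variance = trace(Sigma) = Σ λ_i = 53 + 45 + 18 = 116.

Step 2 — fraction explained by component i = λ_i / Σ λ:
  PC1: 53/116 = 0.4569
  PC2: 45/116 = 0.3879
  PC3: 18/116 = 0.1552

Step 3 — cumulative fraction after k components = (λ_1 + ... + λ_k) / Σ λ:
  k = 1: 53/116 = 0.4569
  k = 2: (53 + 45)/116 = 98/116 = 0.8448
  k = 3: (53 + 45 + 18)/116 = 116/116 = 1

Summary (fraction, with percent):

explained: PC1 0.4569 (45.69%), PC2 0.3879 (38.79%), PC3 0.1552 (15.52%);  cumulative: 0.4569, 0.8448, 1


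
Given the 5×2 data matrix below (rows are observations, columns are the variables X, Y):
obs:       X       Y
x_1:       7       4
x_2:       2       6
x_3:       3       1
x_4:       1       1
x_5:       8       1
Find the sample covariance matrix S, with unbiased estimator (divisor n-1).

Step 1 — column means:
  mean(X) = (7 + 2 + 3 + 1 + 8) / 5 = 21/5 = 4.2
  mean(Y) = (4 + 6 + 1 + 1 + 1) / 5 = 13/5 = 2.6

Step 2 — sample covariance S[i,j] = (1/(n-1)) · Σ_k (x_{k,i} - mean_i) · (x_{k,j} - mean_j), with n-1 = 4.
  S[X,X] = ((2.8)·(2.8) + (-2.2)·(-2.2) + (-1.2)·(-1.2) + (-3.2)·(-3.2) + (3.8)·(3.8)) / 4 = 38.8/4 = 9.7
  S[X,Y] = ((2.8)·(1.4) + (-2.2)·(3.4) + (-1.2)·(-1.6) + (-3.2)·(-1.6) + (3.8)·(-1.6)) / 4 = -2.6/4 = -0.65
  S[Y,Y] = ((1.4)·(1.4) + (3.4)·(3.4) + (-1.6)·(-1.6) + (-1.6)·(-1.6) + (-1.6)·(-1.6)) / 4 = 21.2/4 = 5.3

S is symmetric (S[j,i] = S[i,j]). Assembling:

S = [[9.7, -0.65],
 [-0.65, 5.3]]


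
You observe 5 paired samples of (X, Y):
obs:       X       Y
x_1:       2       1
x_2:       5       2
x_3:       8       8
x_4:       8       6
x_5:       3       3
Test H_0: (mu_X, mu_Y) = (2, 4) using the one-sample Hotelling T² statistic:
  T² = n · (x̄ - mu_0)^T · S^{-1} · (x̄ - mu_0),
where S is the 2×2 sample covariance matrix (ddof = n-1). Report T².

Step 1 — sample mean vector:
  mean(X) = (2 + 5 + 8 + 8 + 3) / 5 = 26/5 = 5.2
  mean(Y) = (1 + 2 + 8 + 6 + 3) / 5 = 20/5 = 4
  x̄ = (5.2, 4),  deviation x̄ - mu_0 = (5.2, 4) - (2, 4) = (3.2, 0).

Step 2 — sample covariance matrix, S[i,j] = (1/(n-1)) · Σ_k (x_{k,i} - mean_i) · (x_{k,j} - mean_j), divisor n-1 = 4:
  S[X,X] = ((-3.2)·(-3.2) + (-0.2)·(-0.2) + (2.8)·(2.8) + (2.8)·(2.8) + (-2.2)·(-2.2)) / 4 = 30.8/4 = 7.7
  S[X,Y] = ((-3.2)·(-3) + (-0.2)·(-2) + (2.8)·(4) + (2.8)·(2) + (-2.2)·(-1)) / 4 = 29/4 = 7.25
  S[Y,Y] = ((-3)·(-3) + (-2)·(-2) + (4)·(4) + (2)·(2) + (-1)·(-1)) / 4 = 34/4 = 8.5
  S = [[7.7, 7.25],
 [7.25, 8.5]].

Step 3 — invert S. det(S) = 7.7·8.5 - (7.25)² = 12.8875.
  S^{-1} = (1/det) · [[d, -b], [-b, a]] = [[0.6596, -0.5626],
 [-0.5626, 0.5975]].

Step 4 — quadratic form (x̄ - mu_0)^T · S^{-1} · (x̄ - mu_0):
  S^{-1} · (x̄ - mu_0) = (2.1106, -1.8002),
  (x̄ - mu_0)^T · [...] = (3.2)·(2.1106) + (0)·(-1.8002) = 6.7538.

Step 5 — scale by n: T² = 5 · 6.7538 = 33.7692.

T² ≈ 33.7692


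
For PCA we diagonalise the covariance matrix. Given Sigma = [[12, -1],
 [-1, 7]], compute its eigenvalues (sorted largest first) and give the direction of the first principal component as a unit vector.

Step 1 — characteristic polynomial of 2×2 Sigma:
  det(Sigma - λI) = λ² - trace · λ + det = 0.
  trace = 12 + 7 = 19, det = 12·7 - (-1)² = 83.
Step 2 — discriminant:
  Δ = trace² - 4·det = 361 - 332 = 29.
Step 3 — eigenvalues:
  λ = (trace ± √Δ)/2 = (19 ± 5.3852)/2,
  λ_1 = 12.1926,  λ_2 = 6.8074.

Step 4 — unit eigenvector for λ_1: solve (Sigma - λ_1 I)v = 0. First row:
  (12 - 12.1926)·v_x + (-1)·v_y = 0, i.e. (-0.1926)·v_x + (-1)·v_y = 0,
  so v ∝ (b, λ_1 - a) = (-1, 0.1926); multiply by -1 so the first entry is positive: u = (1, -0.1926).
  ||u|| = √((1)² + (-0.1926)²) = √(1.0371) ≈ 1.0184,
  v_1 = u/||u|| ≈ (0.982, -0.1891) (||v_1|| = 1).

λ_1 = 12.1926,  λ_2 = 6.8074;  v_1 ≈ (0.982, -0.1891)


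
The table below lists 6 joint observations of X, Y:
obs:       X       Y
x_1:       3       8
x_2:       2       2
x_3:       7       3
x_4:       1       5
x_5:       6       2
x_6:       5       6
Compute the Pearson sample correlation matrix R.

Step 1 — column means:
  mean(X) = (3 + 2 + 7 + 1 + 6 + 5) / 6 = 24/6 = 4
  mean(Y) = (8 + 2 + 3 + 5 + 2 + 6) / 6 = 26/6 = 4.3333

Step 2 — sample variances and covariances s[i,j] = (1/(n-1)) · Σ_k (x_{k,i} - mean_i) · (x_{k,j} - mean_j), with n-1 = 5:
  s[X,X] = ((-1)·(-1) + (-2)·(-2) + (3)·(3) + (-3)·(-3) + (2)·(2) + (1)·(1)) / 5 = 28/5 = 5.6
  s[X,Y] = ((-1)·(3.6667) + (-2)·(-2.3333) + (3)·(-1.3333) + (-3)·(0.6667) + (2)·(-2.3333) + (1)·(1.6667)) / 5 = -8/5 = -1.6
  s[Y,Y] = ((3.6667)·(3.6667) + (-2.3333)·(-2.3333) + (-1.3333)·(-1.3333) + (0.6667)·(0.6667) + (-2.3333)·(-2.3333) + (1.6667)·(1.6667)) / 5 = 29.3333/5 = 5.8667
  Sample standard deviations s_i = √(s[i,i]):
  s(X) = √(5.6) = 2.3664
  s(Y) = √(5.8667) = 2.4221

Step 3 — r_{ij} = s_{ij} / (s_i · s_j):
  r[X,X] = 1 (diagonal).
  r[X,Y] = -1.6 / (2.3664 · 2.4221) = -1.6 / 5.7318 = -0.2791
  r[Y,Y] = 1 (diagonal).

R is symmetric with unit diagonal. Assembling:

R = [[1, -0.2791],
 [-0.2791, 1]]


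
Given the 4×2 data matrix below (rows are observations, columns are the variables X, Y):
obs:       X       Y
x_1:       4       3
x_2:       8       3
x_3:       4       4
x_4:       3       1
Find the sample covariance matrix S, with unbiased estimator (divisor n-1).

Step 1 — column means:
  mean(X) = (4 + 8 + 4 + 3) / 4 = 19/4 = 4.75
  mean(Y) = (3 + 3 + 4 + 1) / 4 = 11/4 = 2.75

Step 2 — sample covariance S[i,j] = (1/(n-1)) · Σ_k (x_{k,i} - mean_i) · (x_{k,j} - mean_j), with n-1 = 3.
  S[X,X] = ((-0.75)·(-0.75) + (3.25)·(3.25) + (-0.75)·(-0.75) + (-1.75)·(-1.75)) / 3 = 14.75/3 = 4.9167
  S[X,Y] = ((-0.75)·(0.25) + (3.25)·(0.25) + (-0.75)·(1.25) + (-1.75)·(-1.75)) / 3 = 2.75/3 = 0.9167
  S[Y,Y] = ((0.25)·(0.25) + (0.25)·(0.25) + (1.25)·(1.25) + (-1.75)·(-1.75)) / 3 = 4.75/3 = 1.5833

S is symmetric (S[j,i] = S[i,j]). Assembling:

S = [[4.9167, 0.9167],
 [0.9167, 1.5833]]


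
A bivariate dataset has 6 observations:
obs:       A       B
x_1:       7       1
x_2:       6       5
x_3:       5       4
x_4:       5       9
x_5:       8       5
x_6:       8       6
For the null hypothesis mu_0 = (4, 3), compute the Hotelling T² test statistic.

Step 1 — sample mean vector:
  mean(A) = (7 + 6 + 5 + 5 + 8 + 8) / 6 = 39/6 = 6.5
  mean(B) = (1 + 5 + 4 + 9 + 5 + 6) / 6 = 30/6 = 5
  x̄ = (6.5, 5),  deviation x̄ - mu_0 = (6.5, 5) - (4, 3) = (2.5, 2).

Step 2 — sample covariance matrix, S[i,j] = (1/(n-1)) · Σ_k (x_{k,i} - mean_i) · (x_{k,j} - mean_j), divisor n-1 = 5:
  S[A,A] = ((0.5)·(0.5) + (-0.5)·(-0.5) + (-1.5)·(-1.5) + (-1.5)·(-1.5) + (1.5)·(1.5) + (1.5)·(1.5)) / 5 = 9.5/5 = 1.9
  S[A,B] = ((0.5)·(-4) + (-0.5)·(0) + (-1.5)·(-1) + (-1.5)·(4) + (1.5)·(0) + (1.5)·(1)) / 5 = -5/5 = -1
  S[B,B] = ((-4)·(-4) + (0)·(0) + (-1)·(-1) + (4)·(4) + (0)·(0) + (1)·(1)) / 5 = 34/5 = 6.8
  S = [[1.9, -1],
 [-1, 6.8]].

Step 3 — invert S. det(S) = 1.9·6.8 - (-1)² = 11.92.
  S^{-1} = (1/det) · [[d, -b], [-b, a]] = [[0.5705, 0.0839],
 [0.0839, 0.1594]].

Step 4 — quadratic form (x̄ - mu_0)^T · S^{-1} · (x̄ - mu_0):
  S^{-1} · (x̄ - mu_0) = (1.594, 0.5285),
  (x̄ - mu_0)^T · [...] = (2.5)·(1.594) + (2)·(0.5285) = 5.0419.

Step 5 — scale by n: T² = 6 · 5.0419 = 30.2517.

T² ≈ 30.2517


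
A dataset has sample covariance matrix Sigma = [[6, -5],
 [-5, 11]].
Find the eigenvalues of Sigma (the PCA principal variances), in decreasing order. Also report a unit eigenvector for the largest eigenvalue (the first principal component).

Step 1 — characteristic polynomial of 2×2 Sigma:
  det(Sigma - λI) = λ² - trace · λ + det = 0.
  trace = 6 + 11 = 17, det = 6·11 - (-5)² = 41.
Step 2 — discriminant:
  Δ = trace² - 4·det = 289 - 164 = 125.
Step 3 — eigenvalues:
  λ = (trace ± √Δ)/2 = (17 ± 11.1803)/2,
  λ_1 = 14.0902,  λ_2 = 2.9098.

Step 4 — unit eigenvector for λ_1: solve (Sigma - λ_1 I)v = 0. First row:
  (6 - 14.0902)·v_x + (-5)·v_y = 0, i.e. (-8.0902)·v_x + (-5)·v_y = 0,
  so v ∝ (b, λ_1 - a) = (-5, 8.0902); multiply by -1 so the first entry is positive: u = (5, -8.0902).
  ||u|| = √((5)² + (-8.0902)²) = √(90.4508) ≈ 9.5106,
  v_1 = u/||u|| ≈ (0.5257, -0.8507) (||v_1|| = 1).

λ_1 = 14.0902,  λ_2 = 2.9098;  v_1 ≈ (0.5257, -0.8507)


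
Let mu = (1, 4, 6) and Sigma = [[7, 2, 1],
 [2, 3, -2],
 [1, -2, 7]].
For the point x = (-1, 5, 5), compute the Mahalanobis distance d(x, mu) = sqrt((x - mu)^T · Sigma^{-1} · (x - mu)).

Step 1 — centre the observation: (x - mu) = (-2, 1, -1).

Step 2 — invert Sigma (cofactor / det for 3×3, or solve directly):
  Sigma^{-1} = [[0.2125, -0.2, -0.0875],
 [-0.2, 0.6, 0.2],
 [-0.0875, 0.2, 0.2125]].

Step 3 — form the quadratic (x - mu)^T · Sigma^{-1} · (x - mu):
  Sigma^{-1} · (x - mu) = (-0.5375, 0.8, 0.1625).
  (x - mu)^T · [Sigma^{-1} · (x - mu)] = (-2)·(-0.5375) + (1)·(0.8) + (-1)·(0.1625) = 1.7125.

Step 4 — take square root: d = √(1.7125) ≈ 1.3086.

d(x, mu) = √(1.7125) ≈ 1.3086


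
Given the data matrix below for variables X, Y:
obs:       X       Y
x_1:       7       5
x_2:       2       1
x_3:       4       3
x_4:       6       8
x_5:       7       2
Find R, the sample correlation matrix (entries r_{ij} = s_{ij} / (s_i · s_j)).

Step 1 — column means:
  mean(X) = (7 + 2 + 4 + 6 + 7) / 5 = 26/5 = 5.2
  mean(Y) = (5 + 1 + 3 + 8 + 2) / 5 = 19/5 = 3.8

Step 2 — sample variances and covariances s[i,j] = (1/(n-1)) · Σ_k (x_{k,i} - mean_i) · (x_{k,j} - mean_j), with n-1 = 4:
  s[X,X] = ((1.8)·(1.8) + (-3.2)·(-3.2) + (-1.2)·(-1.2) + (0.8)·(0.8) + (1.8)·(1.8)) / 4 = 18.8/4 = 4.7
  s[X,Y] = ((1.8)·(1.2) + (-3.2)·(-2.8) + (-1.2)·(-0.8) + (0.8)·(4.2) + (1.8)·(-1.8)) / 4 = 12.2/4 = 3.05
  s[Y,Y] = ((1.2)·(1.2) + (-2.8)·(-2.8) + (-0.8)·(-0.8) + (4.2)·(4.2) + (-1.8)·(-1.8)) / 4 = 30.8/4 = 7.7
  Sample standard deviations s_i = √(s[i,i]):
  s(X) = √(4.7) = 2.1679
  s(Y) = √(7.7) = 2.7749

Step 3 — r_{ij} = s_{ij} / (s_i · s_j):
  r[X,X] = 1 (diagonal).
  r[X,Y] = 3.05 / (2.1679 · 2.7749) = 3.05 / 6.0158 = 0.507
  r[Y,Y] = 1 (diagonal).

R is symmetric with unit diagonal. Assembling:

R = [[1, 0.507],
 [0.507, 1]]


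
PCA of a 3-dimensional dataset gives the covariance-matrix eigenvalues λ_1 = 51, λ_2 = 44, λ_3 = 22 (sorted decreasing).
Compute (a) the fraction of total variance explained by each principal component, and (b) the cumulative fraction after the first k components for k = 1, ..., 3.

Step 1 — total variance = trace(Sigma) = Σ λ_i = 51 + 44 + 22 = 117.

Step 2 — fraction explained by component i = λ_i / Σ λ:
  PC1: 51/117 = 0.4359
  PC2: 44/117 = 0.3761
  PC3: 22/117 = 0.188

Step 3 — cumulative fraction after k components = (λ_1 + ... + λ_k) / Σ λ:
  k = 1: 51/117 = 0.4359
  k = 2: (51 + 44)/117 = 95/117 = 0.812
  k = 3: (51 + 44 + 22)/117 = 117/117 = 1

Summary (fraction, with percent):

explained: PC1 0.4359 (43.59%), PC2 0.3761 (37.61%), PC3 0.188 (18.8%);  cumulative: 0.4359, 0.812, 1


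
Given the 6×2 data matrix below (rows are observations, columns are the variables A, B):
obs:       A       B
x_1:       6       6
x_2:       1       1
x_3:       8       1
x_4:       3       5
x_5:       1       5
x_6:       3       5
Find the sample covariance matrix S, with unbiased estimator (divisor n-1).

Step 1 — column means:
  mean(A) = (6 + 1 + 8 + 3 + 1 + 3) / 6 = 22/6 = 3.6667
  mean(B) = (6 + 1 + 1 + 5 + 5 + 5) / 6 = 23/6 = 3.8333

Step 2 — sample covariance S[i,j] = (1/(n-1)) · Σ_k (x_{k,i} - mean_i) · (x_{k,j} - mean_j), with n-1 = 5.
  S[A,A] = ((2.3333)·(2.3333) + (-2.6667)·(-2.6667) + (4.3333)·(4.3333) + (-0.6667)·(-0.6667) + (-2.6667)·(-2.6667) + (-0.6667)·(-0.6667)) / 5 = 39.3333/5 = 7.8667
  S[A,B] = ((2.3333)·(2.1667) + (-2.6667)·(-2.8333) + (4.3333)·(-2.8333) + (-0.6667)·(1.1667) + (-2.6667)·(1.1667) + (-0.6667)·(1.1667)) / 5 = -4.3333/5 = -0.8667
  S[B,B] = ((2.1667)·(2.1667) + (-2.8333)·(-2.8333) + (-2.8333)·(-2.8333) + (1.1667)·(1.1667) + (1.1667)·(1.1667) + (1.1667)·(1.1667)) / 5 = 24.8333/5 = 4.9667

S is symmetric (S[j,i] = S[i,j]). Assembling:

S = [[7.8667, -0.8667],
 [-0.8667, 4.9667]]


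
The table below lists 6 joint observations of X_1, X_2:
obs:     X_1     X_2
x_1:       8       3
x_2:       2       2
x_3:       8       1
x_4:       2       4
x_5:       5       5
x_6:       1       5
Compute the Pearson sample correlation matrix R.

Step 1 — column means:
  mean(X_1) = (8 + 2 + 8 + 2 + 5 + 1) / 6 = 26/6 = 4.3333
  mean(X_2) = (3 + 2 + 1 + 4 + 5 + 5) / 6 = 20/6 = 3.3333

Step 2 — sample variances and covariances s[i,j] = (1/(n-1)) · Σ_k (x_{k,i} - mean_i) · (x_{k,j} - mean_j), with n-1 = 5:
  s[X_1,X_1] = ((3.6667)·(3.6667) + (-2.3333)·(-2.3333) + (3.6667)·(3.6667) + (-2.3333)·(-2.3333) + (0.6667)·(0.6667) + (-3.3333)·(-3.3333)) / 5 = 49.3333/5 = 9.8667
  s[X_1,X_2] = ((3.6667)·(-0.3333) + (-2.3333)·(-1.3333) + (3.6667)·(-2.3333) + (-2.3333)·(0.6667) + (0.6667)·(1.6667) + (-3.3333)·(1.6667)) / 5 = -12.6667/5 = -2.5333
  s[X_2,X_2] = ((-0.3333)·(-0.3333) + (-1.3333)·(-1.3333) + (-2.3333)·(-2.3333) + (0.6667)·(0.6667) + (1.6667)·(1.6667) + (1.6667)·(1.6667)) / 5 = 13.3333/5 = 2.6667
  Sample standard deviations s_i = √(s[i,i]):
  s(X_1) = √(9.8667) = 3.1411
  s(X_2) = √(2.6667) = 1.633

Step 3 — r_{ij} = s_{ij} / (s_i · s_j):
  r[X_1,X_1] = 1 (diagonal).
  r[X_1,X_2] = -2.5333 / (3.1411 · 1.633) = -2.5333 / 5.1294 = -0.4939
  r[X_2,X_2] = 1 (diagonal).

R is symmetric with unit diagonal. Assembling:

R = [[1, -0.4939],
 [-0.4939, 1]]


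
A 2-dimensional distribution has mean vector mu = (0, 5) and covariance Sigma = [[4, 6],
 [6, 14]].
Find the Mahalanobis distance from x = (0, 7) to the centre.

Step 1 — centre the observation: (x - mu) = (0, 2).

Step 2 — invert Sigma. det(Sigma) = 4·14 - (6)² = 20.
  Sigma^{-1} = (1/det) · [[d, -b], [-b, a]] = [[0.7, -0.3],
 [-0.3, 0.2]].

Step 3 — form the quadratic (x - mu)^T · Sigma^{-1} · (x - mu):
  Sigma^{-1} · (x - mu) = (-0.6, 0.4).
  (x - mu)^T · [Sigma^{-1} · (x - mu)] = (0)·(-0.6) + (2)·(0.4) = 0.8.

Step 4 — take square root: d = √(0.8) ≈ 0.8944.

d(x, mu) = √(0.8) ≈ 0.8944


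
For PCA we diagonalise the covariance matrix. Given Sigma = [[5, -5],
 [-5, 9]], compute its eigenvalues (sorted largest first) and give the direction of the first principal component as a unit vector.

Step 1 — characteristic polynomial of 2×2 Sigma:
  det(Sigma - λI) = λ² - trace · λ + det = 0.
  trace = 5 + 9 = 14, det = 5·9 - (-5)² = 20.
Step 2 — discriminant:
  Δ = trace² - 4·det = 196 - 80 = 116.
Step 3 — eigenvalues:
  λ = (trace ± √Δ)/2 = (14 ± 10.7703)/2,
  λ_1 = 12.3852,  λ_2 = 1.6148.

Step 4 — unit eigenvector for λ_1: solve (Sigma - λ_1 I)v = 0. First row:
  (5 - 12.3852)·v_x + (-5)·v_y = 0, i.e. (-7.3852)·v_x + (-5)·v_y = 0,
  so v ∝ (b, λ_1 - a) = (-5, 7.3852); multiply by -1 so the first entry is positive: u = (5, -7.3852).
  ||u|| = √((5)² + (-7.3852)²) = √(79.5407) ≈ 8.9186,
  v_1 = u/||u|| ≈ (0.5606, -0.8281) (||v_1|| = 1).

λ_1 = 12.3852,  λ_2 = 1.6148;  v_1 ≈ (0.5606, -0.8281)


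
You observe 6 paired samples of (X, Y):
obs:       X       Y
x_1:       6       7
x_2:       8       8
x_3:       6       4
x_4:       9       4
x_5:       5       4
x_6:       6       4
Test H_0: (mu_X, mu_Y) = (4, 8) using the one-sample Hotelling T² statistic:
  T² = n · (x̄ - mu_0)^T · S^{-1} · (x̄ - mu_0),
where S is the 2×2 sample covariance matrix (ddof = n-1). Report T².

Step 1 — sample mean vector:
  mean(X) = (6 + 8 + 6 + 9 + 5 + 6) / 6 = 40/6 = 6.6667
  mean(Y) = (7 + 8 + 4 + 4 + 4 + 4) / 6 = 31/6 = 5.1667
  x̄ = (6.6667, 5.1667),  deviation x̄ - mu_0 = (6.6667, 5.1667) - (4, 8) = (2.6667, -2.8333).

Step 2 — sample covariance matrix, S[i,j] = (1/(n-1)) · Σ_k (x_{k,i} - mean_i) · (x_{k,j} - mean_j), divisor n-1 = 5:
  S[X,X] = ((-0.6667)·(-0.6667) + (1.3333)·(1.3333) + (-0.6667)·(-0.6667) + (2.3333)·(2.3333) + (-1.6667)·(-1.6667) + (-0.6667)·(-0.6667)) / 5 = 11.3333/5 = 2.2667
  S[X,Y] = ((-0.6667)·(1.8333) + (1.3333)·(2.8333) + (-0.6667)·(-1.1667) + (2.3333)·(-1.1667) + (-1.6667)·(-1.1667) + (-0.6667)·(-1.1667)) / 5 = 3.3333/5 = 0.6667
  S[Y,Y] = ((1.8333)·(1.8333) + (2.8333)·(2.8333) + (-1.1667)·(-1.1667) + (-1.1667)·(-1.1667) + (-1.1667)·(-1.1667) + (-1.1667)·(-1.1667)) / 5 = 16.8333/5 = 3.3667
  S = [[2.2667, 0.6667],
 [0.6667, 3.3667]].

Step 3 — invert S. det(S) = 2.2667·3.3667 - (0.6667)² = 7.1867.
  S^{-1} = (1/det) · [[d, -b], [-b, a]] = [[0.4685, -0.0928],
 [-0.0928, 0.3154]].

Step 4 — quadratic form (x̄ - mu_0)^T · S^{-1} · (x̄ - mu_0):
  S^{-1} · (x̄ - mu_0) = (1.5121, -1.141),
  (x̄ - mu_0)^T · [...] = (2.6667)·(1.5121) + (-2.8333)·(-1.141) = 7.265.

Step 5 — scale by n: T² = 6 · 7.265 = 43.59.

T² ≈ 43.59


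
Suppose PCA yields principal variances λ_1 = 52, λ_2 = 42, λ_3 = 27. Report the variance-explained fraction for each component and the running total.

Step 1 — total variance = trace(Sigma) = Σ λ_i = 52 + 42 + 27 = 121.

Step 2 — fraction explained by component i = λ_i / Σ λ:
  PC1: 52/121 = 0.4298
  PC2: 42/121 = 0.3471
  PC3: 27/121 = 0.2231

Step 3 — cumulative fraction after k components = (λ_1 + ... + λ_k) / Σ λ:
  k = 1: 52/121 = 0.4298
  k = 2: (52 + 42)/121 = 94/121 = 0.7769
  k = 3: (52 + 42 + 27)/121 = 121/121 = 1

Summary (fraction, with percent):

explained: PC1 0.4298 (42.98%), PC2 0.3471 (34.71%), PC3 0.2231 (22.31%);  cumulative: 0.4298, 0.7769, 1


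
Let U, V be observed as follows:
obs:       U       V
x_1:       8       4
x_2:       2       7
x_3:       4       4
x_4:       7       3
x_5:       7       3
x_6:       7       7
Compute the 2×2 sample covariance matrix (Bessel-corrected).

Step 1 — column means:
  mean(U) = (8 + 2 + 4 + 7 + 7 + 7) / 6 = 35/6 = 5.8333
  mean(V) = (4 + 7 + 4 + 3 + 3 + 7) / 6 = 28/6 = 4.6667

Step 2 — sample covariance S[i,j] = (1/(n-1)) · Σ_k (x_{k,i} - mean_i) · (x_{k,j} - mean_j), with n-1 = 5.
  S[U,U] = ((2.1667)·(2.1667) + (-3.8333)·(-3.8333) + (-1.8333)·(-1.8333) + (1.1667)·(1.1667) + (1.1667)·(1.1667) + (1.1667)·(1.1667)) / 5 = 26.8333/5 = 5.3667
  S[U,V] = ((2.1667)·(-0.6667) + (-3.8333)·(2.3333) + (-1.8333)·(-0.6667) + (1.1667)·(-1.6667) + (1.1667)·(-1.6667) + (1.1667)·(2.3333)) / 5 = -10.3333/5 = -2.0667
  S[V,V] = ((-0.6667)·(-0.6667) + (2.3333)·(2.3333) + (-0.6667)·(-0.6667) + (-1.6667)·(-1.6667) + (-1.6667)·(-1.6667) + (2.3333)·(2.3333)) / 5 = 17.3333/5 = 3.4667

S is symmetric (S[j,i] = S[i,j]). Assembling:

S = [[5.3667, -2.0667],
 [-2.0667, 3.4667]]


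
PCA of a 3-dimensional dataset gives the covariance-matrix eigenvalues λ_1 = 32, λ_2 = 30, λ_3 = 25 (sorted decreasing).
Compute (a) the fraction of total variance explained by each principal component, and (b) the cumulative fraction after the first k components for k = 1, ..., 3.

Step 1 — total variance = trace(Sigma) = Σ λ_i = 32 + 30 + 25 = 87.

Step 2 — fraction explained by component i = λ_i / Σ λ:
  PC1: 32/87 = 0.3678
  PC2: 30/87 = 0.3448
  PC3: 25/87 = 0.2874

Step 3 — cumulative fraction after k components = (λ_1 + ... + λ_k) / Σ λ:
  k = 1: 32/87 = 0.3678
  k = 2: (32 + 30)/87 = 62/87 = 0.7126
  k = 3: (32 + 30 + 25)/87 = 87/87 = 1

Summary (fraction, with percent):

explained: PC1 0.3678 (36.78%), PC2 0.3448 (34.48%), PC3 0.2874 (28.74%);  cumulative: 0.3678, 0.7126, 1


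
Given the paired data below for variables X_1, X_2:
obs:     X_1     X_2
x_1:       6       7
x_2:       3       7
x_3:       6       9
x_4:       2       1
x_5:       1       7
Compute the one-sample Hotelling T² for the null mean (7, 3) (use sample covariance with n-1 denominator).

Step 1 — sample mean vector:
  mean(X_1) = (6 + 3 + 6 + 2 + 1) / 5 = 18/5 = 3.6
  mean(X_2) = (7 + 7 + 9 + 1 + 7) / 5 = 31/5 = 6.2
  x̄ = (3.6, 6.2),  deviation x̄ - mu_0 = (3.6, 6.2) - (7, 3) = (-3.4, 3.2).

Step 2 — sample covariance matrix, S[i,j] = (1/(n-1)) · Σ_k (x_{k,i} - mean_i) · (x_{k,j} - mean_j), divisor n-1 = 4:
  S[X_1,X_1] = ((2.4)·(2.4) + (-0.6)·(-0.6) + (2.4)·(2.4) + (-1.6)·(-1.6) + (-2.6)·(-2.6)) / 4 = 21.2/4 = 5.3
  S[X_1,X_2] = ((2.4)·(0.8) + (-0.6)·(0.8) + (2.4)·(2.8) + (-1.6)·(-5.2) + (-2.6)·(0.8)) / 4 = 14.4/4 = 3.6
  S[X_2,X_2] = ((0.8)·(0.8) + (0.8)·(0.8) + (2.8)·(2.8) + (-5.2)·(-5.2) + (0.8)·(0.8)) / 4 = 36.8/4 = 9.2
  S = [[5.3, 3.6],
 [3.6, 9.2]].

Step 3 — invert S. det(S) = 5.3·9.2 - (3.6)² = 35.8.
  S^{-1} = (1/det) · [[d, -b], [-b, a]] = [[0.257, -0.1006],
 [-0.1006, 0.148]].

Step 4 — quadratic form (x̄ - mu_0)^T · S^{-1} · (x̄ - mu_0):
  S^{-1} · (x̄ - mu_0) = (-1.1955, 0.8156),
  (x̄ - mu_0)^T · [...] = (-3.4)·(-1.1955) + (3.2)·(0.8156) = 6.6749.

Step 5 — scale by n: T² = 5 · 6.6749 = 33.3743.

T² ≈ 33.3743


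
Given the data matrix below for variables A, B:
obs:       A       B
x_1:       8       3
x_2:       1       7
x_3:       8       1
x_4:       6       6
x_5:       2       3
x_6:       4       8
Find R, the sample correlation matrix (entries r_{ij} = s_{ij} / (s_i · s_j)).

Step 1 — column means:
  mean(A) = (8 + 1 + 8 + 6 + 2 + 4) / 6 = 29/6 = 4.8333
  mean(B) = (3 + 7 + 1 + 6 + 3 + 8) / 6 = 28/6 = 4.6667

Step 2 — sample variances and covariances s[i,j] = (1/(n-1)) · Σ_k (x_{k,i} - mean_i) · (x_{k,j} - mean_j), with n-1 = 5:
  s[A,A] = ((3.1667)·(3.1667) + (-3.8333)·(-3.8333) + (3.1667)·(3.1667) + (1.1667)·(1.1667) + (-2.8333)·(-2.8333) + (-0.8333)·(-0.8333)) / 5 = 44.8333/5 = 8.9667
  s[A,B] = ((3.1667)·(-1.6667) + (-3.8333)·(2.3333) + (3.1667)·(-3.6667) + (1.1667)·(1.3333) + (-2.8333)·(-1.6667) + (-0.8333)·(3.3333)) / 5 = -22.3333/5 = -4.4667
  s[B,B] = ((-1.6667)·(-1.6667) + (2.3333)·(2.3333) + (-3.6667)·(-3.6667) + (1.3333)·(1.3333) + (-1.6667)·(-1.6667) + (3.3333)·(3.3333)) / 5 = 37.3333/5 = 7.4667
  Sample standard deviations s_i = √(s[i,i]):
  s(A) = √(8.9667) = 2.9944
  s(B) = √(7.4667) = 2.7325

Step 3 — r_{ij} = s_{ij} / (s_i · s_j):
  r[A,A] = 1 (diagonal).
  r[A,B] = -4.4667 / (2.9944 · 2.7325) = -4.4667 / 8.1824 = -0.5459
  r[B,B] = 1 (diagonal).

R is symmetric with unit diagonal. Assembling:

R = [[1, -0.5459],
 [-0.5459, 1]]


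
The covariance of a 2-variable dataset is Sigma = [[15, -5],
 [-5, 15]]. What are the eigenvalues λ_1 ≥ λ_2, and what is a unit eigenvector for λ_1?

Step 1 — characteristic polynomial of 2×2 Sigma:
  det(Sigma - λI) = λ² - trace · λ + det = 0.
  trace = 15 + 15 = 30, det = 15·15 - (-5)² = 200.
Step 2 — discriminant:
  Δ = trace² - 4·det = 900 - 800 = 100.
Step 3 — eigenvalues:
  λ = (trace ± √Δ)/2 = (30 ± 10)/2,
  λ_1 = 20,  λ_2 = 10.

Step 4 — unit eigenvector for λ_1: solve (Sigma - λ_1 I)v = 0. First row:
  (15 - 20)·v_x + (-5)·v_y = 0, i.e. (-5)·v_x + (-5)·v_y = 0,
  so v ∝ (b, λ_1 - a) = (-5, 5); multiply by -1 so the first entry is positive: u = (5, -5).
  ||u|| = √((5)² + (-5)²) = √(50) ≈ 7.0711,
  v_1 = u/||u|| ≈ (0.7071, -0.7071) (||v_1|| = 1).

λ_1 = 20,  λ_2 = 10;  v_1 ≈ (0.7071, -0.7071)


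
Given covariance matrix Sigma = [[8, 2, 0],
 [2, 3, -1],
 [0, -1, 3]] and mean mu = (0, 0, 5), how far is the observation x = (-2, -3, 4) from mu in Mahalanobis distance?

Step 1 — centre the observation: (x - mu) = (-2, -3, -1).

Step 2 — invert Sigma (cofactor / det for 3×3, or solve directly):
  Sigma^{-1} = [[0.1538, -0.1154, -0.0385],
 [-0.1154, 0.4615, 0.1538],
 [-0.0385, 0.1538, 0.3846]].

Step 3 — form the quadratic (x - mu)^T · Sigma^{-1} · (x - mu):
  Sigma^{-1} · (x - mu) = (0.0769, -1.3077, -0.7692).
  (x - mu)^T · [Sigma^{-1} · (x - mu)] = (-2)·(0.0769) + (-3)·(-1.3077) + (-1)·(-0.7692) = 4.5385.

Step 4 — take square root: d = √(4.5385) ≈ 2.1304.

d(x, mu) = √(4.5385) ≈ 2.1304


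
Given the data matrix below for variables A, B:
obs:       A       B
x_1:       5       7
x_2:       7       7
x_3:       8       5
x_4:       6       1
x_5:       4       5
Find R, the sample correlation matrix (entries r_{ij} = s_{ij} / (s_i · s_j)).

Step 1 — column means:
  mean(A) = (5 + 7 + 8 + 6 + 4) / 5 = 30/5 = 6
  mean(B) = (7 + 7 + 5 + 1 + 5) / 5 = 25/5 = 5

Step 2 — sample variances and covariances s[i,j] = (1/(n-1)) · Σ_k (x_{k,i} - mean_i) · (x_{k,j} - mean_j), with n-1 = 4:
  s[A,A] = ((-1)·(-1) + (1)·(1) + (2)·(2) + (0)·(0) + (-2)·(-2)) / 4 = 10/4 = 2.5
  s[A,B] = ((-1)·(2) + (1)·(2) + (2)·(0) + (0)·(-4) + (-2)·(0)) / 4 = 0/4 = 0
  s[B,B] = ((2)·(2) + (2)·(2) + (0)·(0) + (-4)·(-4) + (0)·(0)) / 4 = 24/4 = 6
  Sample standard deviations s_i = √(s[i,i]):
  s(A) = √(2.5) = 1.5811
  s(B) = √(6) = 2.4495

Step 3 — r_{ij} = s_{ij} / (s_i · s_j):
  r[A,A] = 1 (diagonal).
  r[A,B] = 0 / (1.5811 · 2.4495) = 0 / 3.873 = 0
  r[B,B] = 1 (diagonal).

R is symmetric with unit diagonal. Assembling:

R = [[1, 0],
 [0, 1]]


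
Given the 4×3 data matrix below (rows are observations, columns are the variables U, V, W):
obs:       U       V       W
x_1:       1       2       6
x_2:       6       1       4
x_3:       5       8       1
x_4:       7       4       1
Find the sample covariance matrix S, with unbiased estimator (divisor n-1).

Step 1 — column means:
  mean(U) = (1 + 6 + 5 + 7) / 4 = 19/4 = 4.75
  mean(V) = (2 + 1 + 8 + 4) / 4 = 15/4 = 3.75
  mean(W) = (6 + 4 + 1 + 1) / 4 = 12/4 = 3

Step 2 — sample covariance S[i,j] = (1/(n-1)) · Σ_k (x_{k,i} - mean_i) · (x_{k,j} - mean_j), with n-1 = 3.
  S[U,U] = ((-3.75)·(-3.75) + (1.25)·(1.25) + (0.25)·(0.25) + (2.25)·(2.25)) / 3 = 20.75/3 = 6.9167
  S[U,V] = ((-3.75)·(-1.75) + (1.25)·(-2.75) + (0.25)·(4.25) + (2.25)·(0.25)) / 3 = 4.75/3 = 1.5833
  S[U,W] = ((-3.75)·(3) + (1.25)·(1) + (0.25)·(-2) + (2.25)·(-2)) / 3 = -15/3 = -5
  S[V,V] = ((-1.75)·(-1.75) + (-2.75)·(-2.75) + (4.25)·(4.25) + (0.25)·(0.25)) / 3 = 28.75/3 = 9.5833
  S[V,W] = ((-1.75)·(3) + (-2.75)·(1) + (4.25)·(-2) + (0.25)·(-2)) / 3 = -17/3 = -5.6667
  S[W,W] = ((3)·(3) + (1)·(1) + (-2)·(-2) + (-2)·(-2)) / 3 = 18/3 = 6

S is symmetric (S[j,i] = S[i,j]). Assembling:

S = [[6.9167, 1.5833, -5],
 [1.5833, 9.5833, -5.6667],
 [-5, -5.6667, 6]]


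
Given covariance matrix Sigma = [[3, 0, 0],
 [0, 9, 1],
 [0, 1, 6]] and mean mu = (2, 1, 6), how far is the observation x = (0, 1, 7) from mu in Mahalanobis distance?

Step 1 — centre the observation: (x - mu) = (-2, 0, 1).

Step 2 — invert Sigma (cofactor / det for 3×3, or solve directly):
  Sigma^{-1} = [[0.3333, 0, 0],
 [0, 0.1132, -0.0189],
 [0, -0.0189, 0.1698]].

Step 3 — form the quadratic (x - mu)^T · Sigma^{-1} · (x - mu):
  Sigma^{-1} · (x - mu) = (-0.6667, -0.0189, 0.1698).
  (x - mu)^T · [Sigma^{-1} · (x - mu)] = (-2)·(-0.6667) + (0)·(-0.0189) + (1)·(0.1698) = 1.5031.

Step 4 — take square root: d = √(1.5031) ≈ 1.226.

d(x, mu) = √(1.5031) ≈ 1.226


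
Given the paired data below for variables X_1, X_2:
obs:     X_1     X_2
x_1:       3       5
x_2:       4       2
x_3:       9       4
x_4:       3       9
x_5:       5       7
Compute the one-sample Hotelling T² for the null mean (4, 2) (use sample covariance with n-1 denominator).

Step 1 — sample mean vector:
  mean(X_1) = (3 + 4 + 9 + 3 + 5) / 5 = 24/5 = 4.8
  mean(X_2) = (5 + 2 + 4 + 9 + 7) / 5 = 27/5 = 5.4
  x̄ = (4.8, 5.4),  deviation x̄ - mu_0 = (4.8, 5.4) - (4, 2) = (0.8, 3.4).

Step 2 — sample covariance matrix, S[i,j] = (1/(n-1)) · Σ_k (x_{k,i} - mean_i) · (x_{k,j} - mean_j), divisor n-1 = 4:
  S[X_1,X_1] = ((-1.8)·(-1.8) + (-0.8)·(-0.8) + (4.2)·(4.2) + (-1.8)·(-1.8) + (0.2)·(0.2)) / 4 = 24.8/4 = 6.2
  S[X_1,X_2] = ((-1.8)·(-0.4) + (-0.8)·(-3.4) + (4.2)·(-1.4) + (-1.8)·(3.6) + (0.2)·(1.6)) / 4 = -8.6/4 = -2.15
  S[X_2,X_2] = ((-0.4)·(-0.4) + (-3.4)·(-3.4) + (-1.4)·(-1.4) + (3.6)·(3.6) + (1.6)·(1.6)) / 4 = 29.2/4 = 7.3
  S = [[6.2, -2.15],
 [-2.15, 7.3]].

Step 3 — invert S. det(S) = 6.2·7.3 - (-2.15)² = 40.6375.
  S^{-1} = (1/det) · [[d, -b], [-b, a]] = [[0.1796, 0.0529],
 [0.0529, 0.1526]].

Step 4 — quadratic form (x̄ - mu_0)^T · S^{-1} · (x̄ - mu_0):
  S^{-1} · (x̄ - mu_0) = (0.3236, 0.5611),
  (x̄ - mu_0)^T · [...] = (0.8)·(0.3236) + (3.4)·(0.5611) = 2.1665.

Step 5 — scale by n: T² = 5 · 2.1665 = 10.8324.

T² ≈ 10.8324
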